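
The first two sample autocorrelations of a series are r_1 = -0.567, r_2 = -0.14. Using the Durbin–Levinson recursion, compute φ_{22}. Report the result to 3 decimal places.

φ_{22} = (r_2 − r_1²) / (1 − r_1²)
r_1² = (-0.567)² = 0.321489
Numerator = -0.14 − 0.3215 = -0.4615; denominator = 1 − 0.3215 = 0.6785
φ_{22} = -0.4615 / 0.6785 = -0.680

-0.680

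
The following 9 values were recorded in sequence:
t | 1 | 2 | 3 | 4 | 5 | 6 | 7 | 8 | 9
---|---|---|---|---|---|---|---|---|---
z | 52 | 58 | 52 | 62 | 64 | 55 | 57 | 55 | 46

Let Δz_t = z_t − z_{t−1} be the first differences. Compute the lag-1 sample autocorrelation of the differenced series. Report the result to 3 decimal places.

First differences Δz: 6, -6, 10, 2, -9, 2, -2, -9
Mean of differences = -0.7500
Numerator Σ(Δz_t−Δz̄)(Δz_{t+1}−Δz̄) = -100.8125
Denominator Σ(Δz_t−Δz̄)² = 341.5000
r_1(Δz) = -100.8125 / 341.5000 = -0.295

-0.295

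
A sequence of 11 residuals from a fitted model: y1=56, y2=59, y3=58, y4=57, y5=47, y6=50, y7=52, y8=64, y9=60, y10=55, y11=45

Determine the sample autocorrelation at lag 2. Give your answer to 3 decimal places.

Mean ȳ = (56 + 59 + 58 + 57 + 47 + 50 + 52 + 64 + 60 + 55 + 45)/11 = 54.8182
Numerator Σ_{t=1}^{9}(y_t−ȳ)(y_{t+2}−ȳ) = -108.5207
Denominator Σ(y_t−ȳ)² = 333.6364
r_2 = -108.5207 / 333.6364 = -0.325

-0.325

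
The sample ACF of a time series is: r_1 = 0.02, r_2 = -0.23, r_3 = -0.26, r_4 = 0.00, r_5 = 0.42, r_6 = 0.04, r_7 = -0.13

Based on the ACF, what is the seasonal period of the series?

5

The largest autocorrelation is r_5 = 0.42; the remaining lags stay at or below 0.04.
The dominant spike at lag 5 indicates a seasonal period of 5.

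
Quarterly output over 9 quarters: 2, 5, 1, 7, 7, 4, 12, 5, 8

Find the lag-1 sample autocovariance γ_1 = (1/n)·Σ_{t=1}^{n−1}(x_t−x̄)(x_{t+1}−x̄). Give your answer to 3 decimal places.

-1.938

Mean x̄ = (2 + 5 + 1 + 7 + 7 + 4 + 12 + 5 + 8)/9 = 5.6667
Σ_{t=1}^{8}(x_t−x̄)(x_{t+1}−x̄) = -17.4444
γ_1 = -17.4444 / 9 = -1.938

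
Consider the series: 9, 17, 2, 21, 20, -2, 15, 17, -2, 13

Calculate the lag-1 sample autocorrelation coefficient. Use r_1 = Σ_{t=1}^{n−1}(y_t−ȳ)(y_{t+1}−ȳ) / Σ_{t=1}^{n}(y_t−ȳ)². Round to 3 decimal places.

-0.453

Mean ȳ = (9 + 17 + 2 + 21 + 20 − 2 + 15 + 17 − 2 + 13)/10 = 11.0000
Numerator Σ_{t=1}^{9}(y_t−ȳ)(y_{t+1}−ȳ) = -315.0000
Denominator Σ(y_t−ȳ)² = 696.0000
r_1 = -315.0000 / 696.0000 = -0.453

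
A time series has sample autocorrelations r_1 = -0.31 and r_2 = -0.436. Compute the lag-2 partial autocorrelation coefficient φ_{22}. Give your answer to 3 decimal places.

-0.589

φ_{22} = (r_2 − r_1²) / (1 − r_1²)
r_1² = (-0.31)² = 0.0961
Numerator = -0.436 − 0.0961 = -0.5321; denominator = 1 − 0.0961 = 0.9039
φ_{22} = -0.5321 / 0.9039 = -0.589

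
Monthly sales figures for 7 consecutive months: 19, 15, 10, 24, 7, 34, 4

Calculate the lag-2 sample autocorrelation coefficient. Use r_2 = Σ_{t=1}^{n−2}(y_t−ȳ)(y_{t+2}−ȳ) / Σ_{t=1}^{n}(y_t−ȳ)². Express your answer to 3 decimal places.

Mean ȳ = (19 + 15 + 10 + 24 + 7 + 34 + 4)/7 = 16.1429
Deviations from mean: 2.8571, -1.1429, -6.1429, 7.8571, -9.1429, 17.8571, -12.1429
Σ(y_t−ȳ)(y_{t+2}−ȳ) = (-17.5510) + (-8.9796) + (56.1633) + (140.3061) + (111.0204) = 280.9592
Denominator Σ(y_t−ȳ)² = 658.8571
r_2 = 280.9592 / 658.8571 = 0.426

0.426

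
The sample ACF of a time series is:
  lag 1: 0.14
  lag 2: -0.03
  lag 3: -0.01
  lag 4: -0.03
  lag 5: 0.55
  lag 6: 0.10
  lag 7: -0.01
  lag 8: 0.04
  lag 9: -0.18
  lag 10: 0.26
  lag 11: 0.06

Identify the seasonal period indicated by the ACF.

The largest autocorrelation is r_5 = 0.55, with a weaker echo at lag 10 (0.26); the remaining lags stay at or below 0.14.
The dominant spike at lag 5 indicates a seasonal period of 5.

5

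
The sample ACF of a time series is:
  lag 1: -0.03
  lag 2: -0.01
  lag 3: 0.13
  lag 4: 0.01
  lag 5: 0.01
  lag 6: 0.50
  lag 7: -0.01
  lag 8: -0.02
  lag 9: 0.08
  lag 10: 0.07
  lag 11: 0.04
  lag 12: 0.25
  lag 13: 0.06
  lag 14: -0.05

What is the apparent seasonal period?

The largest autocorrelation is r_6 = 0.50, with a weaker echo at lag 12 (0.25); the remaining lags stay at or below 0.13.
The dominant spike at lag 6 indicates a seasonal period of 6.

6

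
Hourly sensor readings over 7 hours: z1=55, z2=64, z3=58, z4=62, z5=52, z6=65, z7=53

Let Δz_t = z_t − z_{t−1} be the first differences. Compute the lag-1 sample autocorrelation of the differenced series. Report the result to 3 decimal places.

First differences Δz: 9, -6, 4, -10, 13, -12
Mean of differences = -0.3333
Numerator Σ(Δz_t−Δz̄)(Δz_{t+1}−Δz̄) = -403.7778
Denominator Σ(Δz_t−Δz̄)² = 545.3333
r_1(Δz) = -403.7778 / 545.3333 = -0.740

-0.740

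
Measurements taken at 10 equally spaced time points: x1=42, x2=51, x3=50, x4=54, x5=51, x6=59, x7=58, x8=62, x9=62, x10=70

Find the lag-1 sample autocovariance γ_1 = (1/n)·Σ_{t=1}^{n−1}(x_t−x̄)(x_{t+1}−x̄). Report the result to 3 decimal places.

24.489

Mean x̄ = (42 + 51 + 50 + 54 + 51 + 59 + 58 + 62 + 62 + 70)/10 = 55.9000
Σ_{t=1}^{9}(x_t−x̄)(x_{t+1}−x̄) = 244.8900
γ_1 = 244.8900 / 10 = 24.489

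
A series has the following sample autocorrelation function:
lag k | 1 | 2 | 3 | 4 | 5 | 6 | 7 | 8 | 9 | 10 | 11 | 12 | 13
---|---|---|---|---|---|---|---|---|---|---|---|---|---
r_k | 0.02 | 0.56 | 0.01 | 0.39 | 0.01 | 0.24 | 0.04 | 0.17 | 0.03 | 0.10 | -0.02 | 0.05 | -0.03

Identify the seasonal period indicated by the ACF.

The largest autocorrelation is r_2 = 0.56, with weaker echoes at lags 4 (0.39), 6 (0.24) and 8 (0.17); the remaining lags stay at or below 0.10.
The dominant spike at lag 2 indicates a seasonal period of 2.

2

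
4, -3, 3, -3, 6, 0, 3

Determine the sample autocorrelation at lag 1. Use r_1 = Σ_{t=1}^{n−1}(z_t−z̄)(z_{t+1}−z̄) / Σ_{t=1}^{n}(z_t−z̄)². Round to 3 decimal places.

-0.737

Mean z̄ = (4 − 3 + 3 − 3 + 6 + 0 + 3)/7 = 1.4286
Deviations from mean: 2.5714, -4.4286, 1.5714, -4.4286, 4.5714, -1.4286, 1.5714
Σ(z_t−z̄)(z_{t+1}−z̄) = (-11.3878) + (-6.9592) + (-6.9592) + (-20.2449) + (-6.5306) + (-2.2449) = -54.3265
Denominator Σ(z_t−z̄)² = 73.7143
r_1 = -54.3265 / 73.7143 = -0.737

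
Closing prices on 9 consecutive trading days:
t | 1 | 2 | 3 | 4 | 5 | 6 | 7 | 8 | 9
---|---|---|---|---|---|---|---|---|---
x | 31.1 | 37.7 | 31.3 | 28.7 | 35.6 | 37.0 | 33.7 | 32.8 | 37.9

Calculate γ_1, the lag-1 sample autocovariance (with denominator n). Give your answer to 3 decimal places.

Mean x̄ = (31.1 + 37.7 + 31.3 + 28.7 + 35.6 + 37.0 + 33.7 + 32.8 + 37.9)/9 = 33.9778
Σ_{t=1}^{8}(x_t−x̄)(x_{t+1}−x̄) = -15.3372
γ_1 = -15.3372 / 9 = -1.704

-1.704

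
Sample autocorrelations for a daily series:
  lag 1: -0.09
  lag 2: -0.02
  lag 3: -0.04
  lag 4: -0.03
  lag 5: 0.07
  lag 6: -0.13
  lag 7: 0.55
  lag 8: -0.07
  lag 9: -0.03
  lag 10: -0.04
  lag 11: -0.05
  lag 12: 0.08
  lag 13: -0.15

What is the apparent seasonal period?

The largest autocorrelation is r_7 = 0.55; the remaining lags stay at or below 0.08.
The dominant spike at lag 7 indicates a seasonal period of 7.

7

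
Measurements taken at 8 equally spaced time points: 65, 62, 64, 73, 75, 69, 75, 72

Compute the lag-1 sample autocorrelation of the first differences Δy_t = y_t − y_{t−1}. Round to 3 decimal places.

First differences Δy: -3, 2, 9, 2, -6, 6, -3
Mean of differences = 1.0000
Numerator Σ(Δy_t−Δȳ)(Δy_{t+1}−Δȳ) = -50.0000
Denominator Σ(Δy_t−Δȳ)² = 172.0000
r_1(Δy) = -50.0000 / 172.0000 = -0.291

-0.291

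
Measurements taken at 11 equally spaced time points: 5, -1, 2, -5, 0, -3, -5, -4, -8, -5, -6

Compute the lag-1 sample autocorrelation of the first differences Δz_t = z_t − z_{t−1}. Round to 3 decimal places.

First differences Δz: -6, 3, -7, 5, -3, -2, 1, -4, 3, -1
Mean of differences = -1.1000
Numerator Σ(Δz_t−Δz̄)(Δz_{t+1}−Δz̄) = -109.6100
Denominator Σ(Δz_t−Δz̄)² = 146.9000
r_1(Δz) = -109.6100 / 146.9000 = -0.746

-0.746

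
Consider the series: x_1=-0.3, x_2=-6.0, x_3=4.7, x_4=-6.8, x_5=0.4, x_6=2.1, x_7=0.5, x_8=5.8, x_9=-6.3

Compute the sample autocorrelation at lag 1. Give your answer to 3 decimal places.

Mean x̄ = (-0.3 − 6.0 + 4.7 − 6.8 + 0.4 + 2.1 + 0.5 + 5.8 − 6.3)/9 = -0.6556
Numerator Σ_{t=1}^{8}(x_t−x̄)(x_{t+1}−x̄) = -92.8009
Denominator Σ(x_t−x̄)² = 178.7022
r_1 = -92.8009 / 178.7022 = -0.519

-0.519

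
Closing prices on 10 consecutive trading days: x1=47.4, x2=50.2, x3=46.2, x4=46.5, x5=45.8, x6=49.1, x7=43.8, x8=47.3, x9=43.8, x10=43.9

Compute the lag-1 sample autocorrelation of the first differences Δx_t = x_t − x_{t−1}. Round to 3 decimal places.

First differences Δx: 2.8, -4.0, 0.3, -0.7, 3.3, -5.3, 3.5, -3.5, 0.1
Mean of differences = -0.3889
Numerator Σ(Δx_t−Δx̄)(Δx_{t+1}−Δx̄) = -66.2001
Denominator Σ(Δx_t−Δx̄)² = 86.5489
r_1(Δx) = -66.2001 / 86.5489 = -0.765

-0.765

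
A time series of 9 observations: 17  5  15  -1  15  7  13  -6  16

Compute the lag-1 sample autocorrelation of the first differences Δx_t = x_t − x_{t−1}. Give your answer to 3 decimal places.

-0.732

First differences Δx: -12, 10, -16, 16, -8, 6, -19, 22
Mean of differences = -0.1250
Numerator Σ(Δx_t−Δx̄)(Δx_{t+1}−Δx̄) = -1245.3906
Denominator Σ(Δx_t−Δx̄)² = 1700.8750
r_1(Δx) = -1245.3906 / 1700.8750 = -0.732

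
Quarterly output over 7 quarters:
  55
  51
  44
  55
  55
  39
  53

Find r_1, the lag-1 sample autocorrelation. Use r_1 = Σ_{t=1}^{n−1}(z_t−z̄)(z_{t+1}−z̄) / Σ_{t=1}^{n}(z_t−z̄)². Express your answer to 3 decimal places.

Mean z̄ = (55 + 51 + 44 + 55 + 55 + 39 + 53)/7 = 50.2857
Deviations from mean: 4.7143, 0.7143, -6.2857, 4.7143, 4.7143, -11.2857, 2.7143
Numerator Σ_{t=1}^{6}(z_t−z̄)(z_{t+1}−z̄) = -92.3673
Denominator Σ(z_t−z̄)² = 241.4286
r_1 = -92.3673 / 241.4286 = -0.383

-0.383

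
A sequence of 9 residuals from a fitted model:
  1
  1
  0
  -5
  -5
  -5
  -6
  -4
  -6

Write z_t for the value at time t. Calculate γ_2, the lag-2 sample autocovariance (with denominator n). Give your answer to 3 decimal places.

1.952

Mean z̄ = (1 + 1 + 0 − 5 − 5 − 5 − 6 − 4 − 6)/9 = -3.2222
Σ_{t=1}^{7}(z_t−z̄)(z_{t+2}−z̄) = 17.5679
γ_2 = 17.5679 / 9 = 1.952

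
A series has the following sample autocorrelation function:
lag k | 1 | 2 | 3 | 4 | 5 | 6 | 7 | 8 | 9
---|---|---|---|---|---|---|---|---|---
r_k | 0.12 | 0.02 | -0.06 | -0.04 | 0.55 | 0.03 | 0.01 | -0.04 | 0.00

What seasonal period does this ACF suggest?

5

The largest autocorrelation is r_5 = 0.55; the remaining lags stay at or below 0.12.
The dominant spike at lag 5 indicates a seasonal period of 5.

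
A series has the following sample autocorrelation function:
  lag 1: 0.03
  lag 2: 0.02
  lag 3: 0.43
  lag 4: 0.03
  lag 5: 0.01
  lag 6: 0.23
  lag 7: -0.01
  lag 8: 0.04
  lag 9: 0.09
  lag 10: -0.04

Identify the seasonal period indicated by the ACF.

3

The largest autocorrelation is r_3 = 0.43, with a weaker echo at lag 6 (0.23); the remaining lags stay at or below 0.09.
The dominant spike at lag 3 indicates a seasonal period of 3.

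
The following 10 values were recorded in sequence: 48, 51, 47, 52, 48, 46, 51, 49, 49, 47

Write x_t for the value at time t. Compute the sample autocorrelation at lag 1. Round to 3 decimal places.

Mean x̄ = (48 + 51 + 47 + 52 + 48 + 46 + 51 + 49 + 49 + 47)/10 = 48.8000
Numerator Σ_{t=1}^{9}(x_t−x̄)(x_{t+1}−x̄) = -17.8400
Denominator Σ(x_t−x̄)² = 35.6000
r_1 = -17.8400 / 35.6000 = -0.501

-0.501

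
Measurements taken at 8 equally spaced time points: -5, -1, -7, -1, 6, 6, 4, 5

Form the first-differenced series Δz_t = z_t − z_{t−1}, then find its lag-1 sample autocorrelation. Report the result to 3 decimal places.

-0.229

First differences Δz: 4, -6, 6, 7, 0, -2, 1
Mean of differences = 1.4286
Numerator Σ(Δz_t−Δz̄)(Δz_{t+1}−Δz̄) = -29.1837
Denominator Σ(Δz_t−Δz̄)² = 127.7143
r_1(Δz) = -29.1837 / 127.7143 = -0.229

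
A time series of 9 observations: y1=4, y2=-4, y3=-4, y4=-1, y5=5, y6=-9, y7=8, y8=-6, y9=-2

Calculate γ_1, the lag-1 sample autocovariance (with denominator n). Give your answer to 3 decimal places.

Mean ȳ = (4 − 4 − 4 − 1 + 5 − 9 + 8 − 6 − 2)/9 = -1.0000
Σ_{t=1}^{8}(y_t−ȳ)(y_{t+1}−ȳ) = -166.0000
γ_1 = -166.0000 / 9 = -18.444

-18.444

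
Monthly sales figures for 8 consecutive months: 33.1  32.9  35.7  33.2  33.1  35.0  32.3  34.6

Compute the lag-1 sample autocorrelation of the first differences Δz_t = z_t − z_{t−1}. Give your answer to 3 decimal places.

First differences Δz: -0.2, 2.8, -2.5, -0.1, 1.9, -2.7, 2.3
Mean of differences = 0.2143
Numerator Σ(Δz_t−Δz̄)(Δz_{t+1}−Δz̄) = -18.7573
Denominator Σ(Δz_t−Δz̄)² = 30.0086
r_1(Δz) = -18.7573 / 30.0086 = -0.625

-0.625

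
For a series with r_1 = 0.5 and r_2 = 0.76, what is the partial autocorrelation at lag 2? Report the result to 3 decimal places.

0.680

φ_{22} = (r_2 − r_1²) / (1 − r_1²)
r_1² = (0.5)² = 0.25
Numerator = 0.76 − 0.2500 = 0.5100; denominator = 1 − 0.2500 = 0.7500
φ_{22} = 0.5100 / 0.7500 = 0.680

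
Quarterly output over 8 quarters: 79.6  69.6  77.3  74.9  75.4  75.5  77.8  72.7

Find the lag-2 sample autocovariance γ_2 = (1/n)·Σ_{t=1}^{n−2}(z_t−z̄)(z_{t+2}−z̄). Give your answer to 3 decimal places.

Mean z̄ = (79.6 + 69.6 + 77.3 + 74.9 + 75.4 + 75.5 + 77.8 + 72.7)/8 = 75.3500
Deviations: 4.2500, -5.7500, 1.9500, -0.4500, 0.0500, 0.1500, 2.4500, -2.6500
Σ_{t=1}^{6}(z_t−z̄)(z_{t+2}−z̄) = 10.6300
γ_2 = 10.6300 / 8 = 1.329

1.329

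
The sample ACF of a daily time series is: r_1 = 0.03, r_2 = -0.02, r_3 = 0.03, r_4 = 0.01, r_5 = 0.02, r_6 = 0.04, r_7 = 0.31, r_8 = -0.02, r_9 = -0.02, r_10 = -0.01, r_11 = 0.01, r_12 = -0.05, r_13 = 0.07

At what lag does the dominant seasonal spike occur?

7

The largest autocorrelation is r_7 = 0.31; the remaining lags stay at or below 0.07.
The dominant spike at lag 7 indicates a seasonal period of 7.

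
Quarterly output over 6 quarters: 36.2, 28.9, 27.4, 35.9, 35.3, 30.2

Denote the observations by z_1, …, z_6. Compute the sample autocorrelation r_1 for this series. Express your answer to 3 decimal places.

-0.126

Mean z̄ = (36.2 + 28.9 + 27.4 + 35.9 + 35.3 + 30.2)/6 = 32.3167
Deviations from mean: 3.8833, -3.4167, -4.9167, 3.5833, 2.9833, -2.1167
Σ(z_t−z̄)(z_{t+1}−z̄) = (-13.2681) + (16.7986) + (-17.6181) + (10.6903) + (-6.3147) = -9.7119
Denominator Σ(z_t−z̄)² = 77.1483
r_1 = -9.7119 / 77.1483 = -0.126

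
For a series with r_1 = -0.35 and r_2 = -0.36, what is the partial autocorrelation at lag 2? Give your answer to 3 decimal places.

-0.550

φ_{22} = (r_2 − r_1²) / (1 − r_1²)
r_1² = (-0.35)² = 0.1225
Numerator = -0.36 − 0.1225 = -0.4825; denominator = 1 − 0.1225 = 0.8775
φ_{22} = -0.4825 / 0.8775 = -0.550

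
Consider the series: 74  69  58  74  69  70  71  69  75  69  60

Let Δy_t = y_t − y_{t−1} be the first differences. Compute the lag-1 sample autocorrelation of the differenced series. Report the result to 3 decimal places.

-0.358

First differences Δy: -5, -11, 16, -5, 1, 1, -2, 6, -6, -9
Mean of differences = -1.4000
Numerator Σ(Δy_t−Δȳ)(Δy_{t+1}−Δȳ) = -202.9600
Denominator Σ(Δy_t−Δȳ)² = 566.4000
r_1(Δy) = -202.9600 / 566.4000 = -0.358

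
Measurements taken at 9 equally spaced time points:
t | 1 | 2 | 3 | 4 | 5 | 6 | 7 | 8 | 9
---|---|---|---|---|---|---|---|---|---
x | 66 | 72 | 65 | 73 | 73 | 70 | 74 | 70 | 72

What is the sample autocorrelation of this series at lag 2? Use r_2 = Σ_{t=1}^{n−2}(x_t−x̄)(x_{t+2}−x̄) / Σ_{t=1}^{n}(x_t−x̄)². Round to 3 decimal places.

0.344

Mean x̄ = (66 + 72 + 65 + 73 + 73 + 70 + 74 + 70 + 72)/9 = 70.5556
Numerator Σ_{t=1}^{7}(x_t−x̄)(x_{t+2}−x̄) = 27.6049
Denominator Σ(x_t−x̄)² = 80.2222
r_2 = 27.6049 / 80.2222 = 0.344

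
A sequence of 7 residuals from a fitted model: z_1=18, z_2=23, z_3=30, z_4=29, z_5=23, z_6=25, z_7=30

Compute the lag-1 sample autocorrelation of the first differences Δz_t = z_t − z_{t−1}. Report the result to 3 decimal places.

First differences Δz: 5, 7, -1, -6, 2, 5
Mean of differences = 2.0000
Numerator Σ(Δz_t−Δz̄)(Δz_{t+1}−Δz̄) = 24.0000
Denominator Σ(Δz_t−Δz̄)² = 116.0000
r_1(Δz) = 24.0000 / 116.0000 = 0.207

0.207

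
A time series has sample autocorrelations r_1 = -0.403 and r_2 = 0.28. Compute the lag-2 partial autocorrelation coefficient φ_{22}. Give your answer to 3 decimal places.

φ_{22} = (r_2 − r_1²) / (1 − r_1²)
r_1² = (-0.403)² = 0.162409
Numerator = 0.28 − 0.1624 = 0.1176; denominator = 1 − 0.1624 = 0.8376
φ_{22} = 0.1176 / 0.8376 = 0.140

0.140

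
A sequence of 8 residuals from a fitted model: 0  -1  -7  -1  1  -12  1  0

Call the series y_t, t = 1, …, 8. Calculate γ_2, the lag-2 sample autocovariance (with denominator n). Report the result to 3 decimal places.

Mean ȳ = (0 − 1 − 7 − 1 + 1 − 12 + 1 + 0)/8 = -2.3750
Deviations: 2.3750, 1.3750, -4.6250, 1.3750, 3.3750, -9.6250, 3.3750, 2.3750
Σ_{t=1}^{6}(y_t−ȳ)(y_{t+2}−ȳ) = -49.4063
γ_2 = -49.4063 / 8 = -6.176

-6.176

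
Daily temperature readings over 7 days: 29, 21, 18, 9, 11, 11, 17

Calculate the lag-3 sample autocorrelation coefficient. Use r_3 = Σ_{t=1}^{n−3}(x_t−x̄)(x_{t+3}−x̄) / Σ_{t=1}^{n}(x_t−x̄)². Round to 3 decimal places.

Mean x̄ = (29 + 21 + 18 + 9 + 11 + 11 + 17)/7 = 16.5714
Numerator Σ_{t=1}^{4}(x_t−x̄)(x_{t+3}−x̄) = -129.9796
Denominator Σ(x_t−x̄)² = 295.7143
r_3 = -129.9796 / 295.7143 = -0.440

-0.440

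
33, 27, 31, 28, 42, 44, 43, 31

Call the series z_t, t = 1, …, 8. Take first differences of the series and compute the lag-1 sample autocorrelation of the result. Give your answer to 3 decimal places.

First differences Δz: -6, 4, -3, 14, 2, -1, -12
Mean of differences = -0.2857
Numerator Σ(Δz_t−Δz̄)(Δz_{t+1}−Δz̄) = -35.5102
Denominator Σ(Δz_t−Δz̄)² = 405.4286
r_1(Δz) = -35.5102 / 405.4286 = -0.088

-0.088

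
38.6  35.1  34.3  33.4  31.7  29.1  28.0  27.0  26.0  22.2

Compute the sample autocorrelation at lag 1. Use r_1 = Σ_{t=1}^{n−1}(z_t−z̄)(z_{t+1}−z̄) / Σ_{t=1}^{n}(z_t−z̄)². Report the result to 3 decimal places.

0.602

Mean z̄ = (38.6 + 35.1 + 34.3 + 33.4 + 31.7 + 29.1 + 28.0 + 27.0 + 26.0 + 22.2)/10 = 30.5400
Numerator Σ_{t=1}^{9}(z_t−z̄)(z_{t+1}−z̄) = 132.8844
Denominator Σ(z_t−z̄)² = 220.6440
r_1 = 132.8844 / 220.6440 = 0.602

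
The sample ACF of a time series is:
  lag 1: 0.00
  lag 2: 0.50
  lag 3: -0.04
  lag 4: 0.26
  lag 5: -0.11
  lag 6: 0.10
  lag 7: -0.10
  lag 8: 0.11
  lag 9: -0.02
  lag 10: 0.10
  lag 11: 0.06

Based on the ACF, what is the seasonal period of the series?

The largest autocorrelation is r_2 = 0.50, with a weaker echo at lag 4 (0.26); the remaining lags stay at or below 0.11.
The dominant spike at lag 2 indicates a seasonal period of 2.

2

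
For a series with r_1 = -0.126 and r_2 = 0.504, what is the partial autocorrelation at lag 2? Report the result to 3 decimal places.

0.496

φ_{22} = (r_2 − r_1²) / (1 − r_1²)
r_1² = (-0.126)² = 0.015876
Numerator = 0.504 − 0.0159 = 0.4881; denominator = 1 − 0.0159 = 0.9841
φ_{22} = 0.4881 / 0.9841 = 0.496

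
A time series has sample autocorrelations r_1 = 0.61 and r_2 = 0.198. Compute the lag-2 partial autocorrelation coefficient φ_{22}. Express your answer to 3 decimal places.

φ_{22} = (r_2 − r_1²) / (1 − r_1²)
r_1² = (0.61)² = 0.3721
Numerator = 0.198 − 0.3721 = -0.1741; denominator = 1 − 0.3721 = 0.6279
φ_{22} = -0.1741 / 0.6279 = -0.277

-0.277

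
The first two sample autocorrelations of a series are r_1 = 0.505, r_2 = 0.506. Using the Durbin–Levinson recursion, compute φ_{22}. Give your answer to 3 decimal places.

φ_{22} = (r_2 − r_1²) / (1 − r_1²)
r_1² = (0.505)² = 0.255025
Numerator = 0.506 − 0.2550 = 0.2510; denominator = 1 − 0.2550 = 0.7450
φ_{22} = 0.2510 / 0.7450 = 0.337

0.337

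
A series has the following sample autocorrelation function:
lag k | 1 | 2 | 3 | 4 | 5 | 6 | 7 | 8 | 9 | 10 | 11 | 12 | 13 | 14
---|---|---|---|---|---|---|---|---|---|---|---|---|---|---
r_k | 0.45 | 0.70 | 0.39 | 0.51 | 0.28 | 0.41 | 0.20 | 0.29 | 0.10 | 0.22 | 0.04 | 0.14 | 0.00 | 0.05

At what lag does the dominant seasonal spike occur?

The largest autocorrelation is r_2 = 0.70, with a weaker echo at lag 4 (0.51); the remaining lags stay at or below 0.45.
The dominant spike at lag 2 indicates a seasonal period of 2.

2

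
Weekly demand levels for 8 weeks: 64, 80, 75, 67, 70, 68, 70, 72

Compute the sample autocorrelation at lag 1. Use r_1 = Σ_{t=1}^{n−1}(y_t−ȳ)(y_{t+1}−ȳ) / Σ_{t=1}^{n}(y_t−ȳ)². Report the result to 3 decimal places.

-0.191

Mean ȳ = (64 + 80 + 75 + 67 + 70 + 68 + 70 + 72)/8 = 70.7500
Deviations from mean: -6.7500, 9.2500, 4.2500, -3.7500, -0.7500, -2.7500, -0.7500, 1.2500
Numerator Σ_{t=1}^{7}(y_t−ȳ)(y_{t+1}−ȳ) = -33.0625
Denominator Σ(y_t−ȳ)² = 173.5000
r_1 = -33.0625 / 173.5000 = -0.191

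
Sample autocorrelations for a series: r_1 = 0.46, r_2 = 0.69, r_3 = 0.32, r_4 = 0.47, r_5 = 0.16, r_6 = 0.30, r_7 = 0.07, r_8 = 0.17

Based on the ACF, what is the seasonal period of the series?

The largest autocorrelation is r_2 = 0.69, with a weaker echo at lag 4 (0.47); the remaining lags stay at or below 0.46.
The dominant spike at lag 2 indicates a seasonal period of 2.

2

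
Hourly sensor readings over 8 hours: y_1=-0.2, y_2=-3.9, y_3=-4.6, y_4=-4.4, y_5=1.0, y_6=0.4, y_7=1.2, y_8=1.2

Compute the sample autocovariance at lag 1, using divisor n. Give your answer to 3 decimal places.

Mean ȳ = (-0.2 − 3.9 − 4.6 − 4.4 + 1.0 + 0.4 + 1.2 + 1.2)/8 = -1.1625
Σ_{t=1}^{7}(y_t−ȳ)(y_{t+1}−ȳ) = 23.5548
γ_1 = 23.5548 / 8 = 2.944

2.944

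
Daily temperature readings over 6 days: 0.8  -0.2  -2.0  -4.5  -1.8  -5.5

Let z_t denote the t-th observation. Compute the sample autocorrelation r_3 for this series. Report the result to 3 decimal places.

-0.230

Mean z̄ = (0.8 − 0.2 − 2.0 − 4.5 − 1.8 − 5.5)/6 = -2.2000
Deviations from mean: 3.0000, 2.0000, 0.2000, -2.3000, 0.4000, -3.3000
Σ(z_t−z̄)(z_{t+3}−z̄) = (-6.9000) + (0.8000) + (-0.6600) = -6.7600
Denominator Σ(z_t−z̄)² = 29.3800
r_3 = -6.7600 / 29.3800 = -0.230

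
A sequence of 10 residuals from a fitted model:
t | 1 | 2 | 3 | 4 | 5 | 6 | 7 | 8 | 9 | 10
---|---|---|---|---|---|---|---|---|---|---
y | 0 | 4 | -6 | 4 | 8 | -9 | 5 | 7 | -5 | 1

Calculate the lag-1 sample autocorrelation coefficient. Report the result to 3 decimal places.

-0.479

Mean ȳ = (0 + 4 − 6 + 4 + 8 − 9 + 5 + 7 − 5 + 1)/10 = 0.9000
Numerator Σ_{t=1}^{9}(y_t−ȳ)(y_{t+1}−ȳ) = -146.0100
Denominator Σ(y_t−ȳ)² = 304.9000
r_1 = -146.0100 / 304.9000 = -0.479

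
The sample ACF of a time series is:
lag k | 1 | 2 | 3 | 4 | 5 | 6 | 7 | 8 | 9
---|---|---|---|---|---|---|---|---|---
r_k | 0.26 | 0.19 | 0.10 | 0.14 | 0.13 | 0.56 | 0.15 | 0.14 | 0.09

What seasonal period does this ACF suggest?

6

The largest autocorrelation is r_6 = 0.56; the remaining lags stay at or below 0.26. The elevated value at lag 1 (0.26), dropping to 0.19 at lag 2, reflects decaying short-term dependence rather than seasonality.
The dominant spike at lag 6 indicates a seasonal period of 6.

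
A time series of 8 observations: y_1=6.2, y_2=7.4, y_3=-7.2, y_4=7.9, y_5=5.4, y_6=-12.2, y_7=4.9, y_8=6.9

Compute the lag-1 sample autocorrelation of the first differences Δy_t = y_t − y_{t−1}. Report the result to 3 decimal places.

-0.472

First differences Δy: 1.2, -14.6, 15.1, -2.5, -17.6, 17.1, 2.0
Mean of differences = 0.1000
Numerator Σ(Δy_t−Δȳ)(Δy_{t+1}−Δȳ) = -498.2500
Denominator Σ(Δy_t−Δȳ)² = 1054.9600
r_1(Δy) = -498.2500 / 1054.9600 = -0.472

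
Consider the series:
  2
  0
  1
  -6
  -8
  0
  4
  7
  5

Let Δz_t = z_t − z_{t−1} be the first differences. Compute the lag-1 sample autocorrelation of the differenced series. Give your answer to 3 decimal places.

0.162

First differences Δz: -2, 1, -7, -2, 8, 4, 3, -2
Mean of differences = 0.3750
Numerator Σ(Δz_t−Δz̄)(Δz_{t+1}−Δz̄) = 24.2344
Denominator Σ(Δz_t−Δz̄)² = 149.8750
r_1(Δz) = 24.2344 / 149.8750 = 0.162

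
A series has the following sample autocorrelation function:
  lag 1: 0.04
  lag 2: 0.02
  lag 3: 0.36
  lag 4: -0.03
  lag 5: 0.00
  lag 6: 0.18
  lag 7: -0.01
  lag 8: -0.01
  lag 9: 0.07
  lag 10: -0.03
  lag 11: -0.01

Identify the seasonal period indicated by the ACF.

The largest autocorrelation is r_3 = 0.36, with a weaker echo at lag 6 (0.18); the remaining lags stay at or below 0.07.
The dominant spike at lag 3 indicates a seasonal period of 3.

3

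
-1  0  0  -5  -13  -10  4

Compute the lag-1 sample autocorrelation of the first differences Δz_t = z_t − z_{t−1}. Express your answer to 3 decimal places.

First differences Δz: 1, 0, -5, -8, 3, 14
Mean of differences = 0.8333
Numerator Σ(Δz_t−Δz̄)(Δz_{t+1}−Δz̄) = 65.6389
Denominator Σ(Δz_t−Δz̄)² = 290.8333
r_1(Δz) = 65.6389 / 290.8333 = 0.226

0.226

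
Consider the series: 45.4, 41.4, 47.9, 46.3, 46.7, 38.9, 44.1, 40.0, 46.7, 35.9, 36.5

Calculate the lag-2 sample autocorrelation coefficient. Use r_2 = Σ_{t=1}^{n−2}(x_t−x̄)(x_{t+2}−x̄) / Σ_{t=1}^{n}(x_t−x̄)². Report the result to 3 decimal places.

0.166

Mean x̄ = (45.4 + 41.4 + 47.9 + 46.3 + 46.7 + 38.9 + 44.1 + 40.0 + 46.7 + 35.9 + 36.5)/11 = 42.7091
Numerator Σ_{t=1}^{9}(x_t−x̄)(x_{t+2}−x̄) = 31.3935
Denominator Σ(x_t−x̄)² = 189.3491
r_2 = 31.3935 / 189.3491 = 0.166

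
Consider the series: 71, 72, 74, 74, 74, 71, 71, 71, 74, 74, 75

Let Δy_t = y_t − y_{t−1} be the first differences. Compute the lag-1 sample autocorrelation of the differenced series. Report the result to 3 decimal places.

0.046

First differences Δy: 1, 2, 0, 0, -3, 0, 0, 3, 0, 1
Mean of differences = 0.4000
Numerator Σ(Δy_t−Δȳ)(Δy_{t+1}−Δȳ) = 1.0400
Denominator Σ(Δy_t−Δȳ)² = 22.4000
r_1(Δy) = 1.0400 / 22.4000 = 0.046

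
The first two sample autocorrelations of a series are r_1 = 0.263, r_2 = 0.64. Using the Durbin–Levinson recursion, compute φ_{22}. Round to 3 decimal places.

0.613

φ_{22} = (r_2 − r_1²) / (1 − r_1²)
r_1² = (0.263)² = 0.069169
Numerator = 0.64 − 0.0692 = 0.5708; denominator = 1 − 0.0692 = 0.9308
φ_{22} = 0.5708 / 0.9308 = 0.613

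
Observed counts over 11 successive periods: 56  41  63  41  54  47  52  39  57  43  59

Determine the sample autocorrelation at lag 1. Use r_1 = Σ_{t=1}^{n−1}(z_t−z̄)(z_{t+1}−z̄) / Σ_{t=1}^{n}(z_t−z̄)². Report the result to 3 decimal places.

Mean z̄ = (56 + 41 + 63 + 41 + 54 + 47 + 52 + 39 + 57 + 43 + 59)/11 = 50.1818
Numerator Σ_{t=1}^{10}(z_t−z̄)(z_{t+1}−z̄) = -550.6694
Denominator Σ(z_t−z̄)² = 695.6364
r_1 = -550.6694 / 695.6364 = -0.792

-0.792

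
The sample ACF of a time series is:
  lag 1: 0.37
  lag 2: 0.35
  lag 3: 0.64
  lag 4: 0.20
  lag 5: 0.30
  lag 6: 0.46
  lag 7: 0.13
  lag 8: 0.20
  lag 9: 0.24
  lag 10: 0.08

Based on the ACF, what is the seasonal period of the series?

3

The largest autocorrelation is r_3 = 0.64, with a weaker echo at lag 6 (0.46); the remaining lags stay at or below 0.37. The elevated value at lag 1 (0.37), dropping to 0.35 at lag 2, reflects decaying short-term dependence rather than seasonality.
The dominant spike at lag 3 indicates a seasonal period of 3.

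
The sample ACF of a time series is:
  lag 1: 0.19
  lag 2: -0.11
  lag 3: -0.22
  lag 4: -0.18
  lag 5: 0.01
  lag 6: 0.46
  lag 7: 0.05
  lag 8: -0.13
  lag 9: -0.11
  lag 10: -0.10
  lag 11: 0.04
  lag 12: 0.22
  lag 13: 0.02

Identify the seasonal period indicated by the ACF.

6

The largest autocorrelation is r_6 = 0.46, with a weaker echo at lag 12 (0.22); the remaining lags stay at or below 0.19.
The dominant spike at lag 6 indicates a seasonal period of 6.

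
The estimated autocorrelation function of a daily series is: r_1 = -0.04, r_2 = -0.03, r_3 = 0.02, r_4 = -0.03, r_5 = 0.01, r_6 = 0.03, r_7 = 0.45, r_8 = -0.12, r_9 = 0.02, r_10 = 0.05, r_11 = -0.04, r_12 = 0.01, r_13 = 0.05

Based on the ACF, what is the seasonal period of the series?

The largest autocorrelation is r_7 = 0.45; the remaining lags stay at or below 0.05.
The dominant spike at lag 7 indicates a seasonal period of 7.

7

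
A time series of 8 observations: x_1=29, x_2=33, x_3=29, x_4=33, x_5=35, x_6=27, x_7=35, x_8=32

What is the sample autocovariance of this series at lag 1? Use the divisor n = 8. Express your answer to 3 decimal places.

-4.518

Mean x̄ = (29 + 33 + 29 + 33 + 35 + 27 + 35 + 32)/8 = 31.6250
Deviations: -2.6250, 1.3750, -2.6250, 1.3750, 3.3750, -4.6250, 3.3750, 0.3750
Σ_{t=1}^{7}(x_t−x̄)(x_{t+1}−x̄) = -36.1406
γ_1 = -36.1406 / 8 = -4.518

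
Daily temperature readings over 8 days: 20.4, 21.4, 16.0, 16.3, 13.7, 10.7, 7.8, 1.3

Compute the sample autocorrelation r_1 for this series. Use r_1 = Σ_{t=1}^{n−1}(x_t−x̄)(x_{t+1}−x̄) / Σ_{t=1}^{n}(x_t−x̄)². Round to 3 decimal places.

Mean x̄ = (20.4 + 21.4 + 16.0 + 16.3 + 13.7 + 10.7 + 7.8 + 1.3)/8 = 13.4500
Deviations from mean: 6.9500, 7.9500, 2.5500, 2.8500, 0.2500, -2.7500, -5.6500, -12.1500
Σ(x_t−x̄)(x_{t+1}−x̄) = (55.2525) + (20.2725) + (7.2675) + (0.7125) + (-0.6875) + (15.5375) + (68.6475) = 167.0025
Denominator Σ(x_t−x̄)² = 313.3000
r_1 = 167.0025 / 313.3000 = 0.533

0.533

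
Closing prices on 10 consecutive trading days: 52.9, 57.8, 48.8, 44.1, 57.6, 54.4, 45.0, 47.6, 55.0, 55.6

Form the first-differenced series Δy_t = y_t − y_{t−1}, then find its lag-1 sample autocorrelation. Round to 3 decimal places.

First differences Δy: 4.9, -9.0, -4.7, 13.5, -3.2, -9.4, 2.6, 7.4, 0.6
Mean of differences = 0.3000
Numerator Σ(Δy_t−Δȳ)(Δy_{t+1}−Δȳ) = -78.3800
Denominator Σ(Δy_t−Δȳ)² = 469.0200
r_1(Δy) = -78.3800 / 469.0200 = -0.167

-0.167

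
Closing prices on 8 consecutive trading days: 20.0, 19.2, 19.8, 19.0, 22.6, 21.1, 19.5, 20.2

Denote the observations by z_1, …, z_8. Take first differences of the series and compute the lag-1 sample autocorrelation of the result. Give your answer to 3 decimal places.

First differences Δz: -0.8, 0.6, -0.8, 3.6, -1.5, -1.6, 0.7
Mean of differences = 0.0286
Numerator Σ(Δz_t−Δz̄)(Δz_{t+1}−Δz̄) = -7.9694
Denominator Σ(Δz_t−Δz̄)² = 19.8943
r_1(Δz) = -7.9694 / 19.8943 = -0.401

-0.401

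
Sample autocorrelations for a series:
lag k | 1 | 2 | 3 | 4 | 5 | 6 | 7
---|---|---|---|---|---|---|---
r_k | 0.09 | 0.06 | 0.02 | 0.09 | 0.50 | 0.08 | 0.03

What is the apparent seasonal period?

The largest autocorrelation is r_5 = 0.50; the remaining lags stay at or below 0.09.
The dominant spike at lag 5 indicates a seasonal period of 5.

5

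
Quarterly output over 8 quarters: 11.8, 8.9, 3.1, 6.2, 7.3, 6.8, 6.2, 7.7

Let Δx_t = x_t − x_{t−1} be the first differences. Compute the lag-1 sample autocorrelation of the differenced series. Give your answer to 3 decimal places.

First differences Δx: -2.9, -5.8, 3.1, 1.1, -0.5, -0.6, 1.5
Mean of differences = -0.5857
Numerator Σ(Δx_t−Δx̄)(Δx_{t+1}−Δx̄) = -0.8245
Denominator Σ(Δx_t−Δx̄)² = 53.3286
r_1(Δx) = -0.8245 / 53.3286 = -0.015

-0.015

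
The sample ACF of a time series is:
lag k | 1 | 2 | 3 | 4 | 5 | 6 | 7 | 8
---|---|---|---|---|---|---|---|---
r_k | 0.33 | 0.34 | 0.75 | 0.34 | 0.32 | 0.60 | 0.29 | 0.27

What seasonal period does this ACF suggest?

3

The largest autocorrelation is r_3 = 0.75, with a weaker echo at lag 6 (0.60); the remaining lags stay at or below 0.34.
The dominant spike at lag 3 indicates a seasonal period of 3.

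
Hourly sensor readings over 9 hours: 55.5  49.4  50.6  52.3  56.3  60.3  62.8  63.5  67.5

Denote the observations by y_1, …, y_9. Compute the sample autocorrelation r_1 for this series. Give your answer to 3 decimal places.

Mean ȳ = (55.5 + 49.4 + 50.6 + 52.3 + 56.3 + 60.3 + 62.8 + 63.5 + 67.5)/9 = 57.5778
Numerator Σ_{t=1}^{8}(y_t−ȳ)(y_{t+1}−ȳ) = 218.0517
Denominator Σ(y_t−ȳ)² = 317.5756
r_1 = 218.0517 / 317.5756 = 0.687

0.687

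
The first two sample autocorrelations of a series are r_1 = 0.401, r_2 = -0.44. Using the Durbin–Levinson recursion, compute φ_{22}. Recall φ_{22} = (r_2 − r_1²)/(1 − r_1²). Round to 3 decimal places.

-0.716

φ_{22} = (r_2 − r_1²) / (1 − r_1²)
r_1² = (0.401)² = 0.160801
Numerator = -0.44 − 0.1608 = -0.6008; denominator = 1 − 0.1608 = 0.8392
φ_{22} = -0.6008 / 0.8392 = -0.716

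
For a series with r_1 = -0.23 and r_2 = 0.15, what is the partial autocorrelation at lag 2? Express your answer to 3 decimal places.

φ_{22} = (r_2 − r_1²) / (1 − r_1²)
r_1² = (-0.23)² = 0.0529
Numerator = 0.15 − 0.0529 = 0.0971; denominator = 1 − 0.0529 = 0.9471
φ_{22} = 0.0971 / 0.9471 = 0.103

0.103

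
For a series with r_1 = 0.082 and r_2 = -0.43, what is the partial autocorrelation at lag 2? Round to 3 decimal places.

-0.440

φ_{22} = (r_2 − r_1²) / (1 − r_1²)
r_1² = (0.082)² = 0.006724
Numerator = -0.43 − 0.0067 = -0.4367; denominator = 1 − 0.0067 = 0.9933
φ_{22} = -0.4367 / 0.9933 = -0.440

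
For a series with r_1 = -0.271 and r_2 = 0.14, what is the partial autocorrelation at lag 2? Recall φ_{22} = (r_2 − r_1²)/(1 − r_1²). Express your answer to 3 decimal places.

φ_{22} = (r_2 − r_1²) / (1 − r_1²)
r_1² = (-0.271)² = 0.073441
Numerator = 0.14 − 0.0734 = 0.0666; denominator = 1 − 0.0734 = 0.9266
φ_{22} = 0.0666 / 0.9266 = 0.072

0.072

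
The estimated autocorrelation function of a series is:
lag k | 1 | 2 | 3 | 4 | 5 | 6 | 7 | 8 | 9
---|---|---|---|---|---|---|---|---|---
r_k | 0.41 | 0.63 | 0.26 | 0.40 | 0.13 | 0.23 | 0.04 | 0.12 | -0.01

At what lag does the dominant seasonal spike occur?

The largest autocorrelation is r_2 = 0.63; the remaining lags stay at or below 0.41.
The dominant spike at lag 2 indicates a seasonal period of 2.

2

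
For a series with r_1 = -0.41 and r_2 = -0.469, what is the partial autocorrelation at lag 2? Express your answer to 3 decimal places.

-0.766

φ_{22} = (r_2 − r_1²) / (1 − r_1²)
r_1² = (-0.41)² = 0.1681
Numerator = -0.469 − 0.1681 = -0.6371; denominator = 1 − 0.1681 = 0.8319
φ_{22} = -0.6371 / 0.8319 = -0.766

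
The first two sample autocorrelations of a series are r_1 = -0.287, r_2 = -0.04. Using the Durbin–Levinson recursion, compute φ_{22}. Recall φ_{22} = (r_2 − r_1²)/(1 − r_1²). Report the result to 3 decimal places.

-0.133

φ_{22} = (r_2 − r_1²) / (1 − r_1²)
r_1² = (-0.287)² = 0.082369
Numerator = -0.04 − 0.0824 = -0.1224; denominator = 1 − 0.0824 = 0.9176
φ_{22} = -0.1224 / 0.9176 = -0.133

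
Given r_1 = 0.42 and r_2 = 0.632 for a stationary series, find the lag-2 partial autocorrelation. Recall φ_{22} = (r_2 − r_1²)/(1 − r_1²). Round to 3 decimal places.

0.553

φ_{22} = (r_2 − r_1²) / (1 − r_1²)
r_1² = (0.42)² = 0.1764
Numerator = 0.632 − 0.1764 = 0.4556; denominator = 1 − 0.1764 = 0.8236
φ_{22} = 0.4556 / 0.8236 = 0.553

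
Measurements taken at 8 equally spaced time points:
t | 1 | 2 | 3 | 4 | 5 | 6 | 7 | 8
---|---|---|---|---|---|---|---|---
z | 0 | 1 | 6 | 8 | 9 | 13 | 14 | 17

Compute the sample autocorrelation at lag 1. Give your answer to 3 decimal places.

0.609

Mean z̄ = (0 + 1 + 6 + 8 + 9 + 13 + 14 + 17)/8 = 8.5000
Numerator Σ_{t=1}^{7}(z_t−z̄)(z_{t+1}−z̄) = 157.2500
Denominator Σ(z_t−z̄)² = 258.0000
r_1 = 157.2500 / 258.0000 = 0.609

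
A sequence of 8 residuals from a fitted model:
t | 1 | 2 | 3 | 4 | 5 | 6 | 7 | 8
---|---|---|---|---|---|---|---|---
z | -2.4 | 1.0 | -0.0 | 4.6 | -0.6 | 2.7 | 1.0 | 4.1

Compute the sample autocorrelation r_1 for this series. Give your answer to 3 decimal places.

Mean z̄ = (-2.4 + 1.0 − 0.0 + 4.6 − 0.6 + 2.7 + 1.0 + 4.1)/8 = 1.3000
Deviations from mean: -3.7000, -0.3000, -1.3000, 3.3000, -1.9000, 1.4000, -0.3000, 2.8000
Σ(z_t−z̄)(z_{t+1}−z̄) = (1.1100) + (0.3900) + (-4.2900) + (-6.2700) + (-2.6600) + (-0.4200) + (-0.8400) = -12.9800
Denominator Σ(z_t−z̄)² = 39.8600
r_1 = -12.9800 / 39.8600 = -0.326

-0.326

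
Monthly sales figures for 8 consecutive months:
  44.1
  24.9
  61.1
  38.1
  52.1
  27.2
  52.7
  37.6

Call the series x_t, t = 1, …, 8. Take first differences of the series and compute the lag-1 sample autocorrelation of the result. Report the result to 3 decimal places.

-0.820

First differences Δx: -19.2, 36.2, -23.0, 14.0, -24.9, 25.5, -15.1
Mean of differences = -0.9286
Numerator Σ(Δx_t−Δx̄)(Δx_{t+1}−Δx̄) = -3193.2880
Denominator Σ(Δx_t−Δx̄)² = 3896.3143
r_1(Δx) = -3193.2880 / 3896.3143 = -0.820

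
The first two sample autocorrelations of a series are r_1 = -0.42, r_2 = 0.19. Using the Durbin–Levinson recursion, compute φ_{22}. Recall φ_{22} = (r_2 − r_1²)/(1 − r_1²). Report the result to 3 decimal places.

φ_{22} = (r_2 − r_1²) / (1 − r_1²)
r_1² = (-0.42)² = 0.1764
Numerator = 0.19 − 0.1764 = 0.0136; denominator = 1 − 0.1764 = 0.8236
φ_{22} = 0.0136 / 0.8236 = 0.017

0.017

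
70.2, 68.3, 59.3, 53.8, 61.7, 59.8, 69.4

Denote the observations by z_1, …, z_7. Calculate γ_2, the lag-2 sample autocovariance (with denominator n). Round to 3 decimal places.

Mean z̄ = (70.2 + 68.3 + 59.3 + 53.8 + 61.7 + 59.8 + 69.4)/7 = 63.2143
Deviations: 6.9857, 5.0857, -3.9143, -9.4143, -1.5143, -3.4143, 6.1857
Σ_{t=1}^{5}(z_t−z̄)(z_{t+2}−z̄) = -46.5190
γ_2 = -46.5190 / 7 = -6.646

-6.646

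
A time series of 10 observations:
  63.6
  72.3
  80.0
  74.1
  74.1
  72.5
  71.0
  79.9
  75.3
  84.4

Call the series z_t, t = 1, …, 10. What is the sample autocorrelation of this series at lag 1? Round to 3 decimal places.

0.034

Mean z̄ = (63.6 + 72.3 + 80.0 + 74.1 + 74.1 + 72.5 + 71.0 + 79.9 + 75.3 + 84.4)/10 = 74.7200
Numerator Σ_{t=1}^{9}(z_t−z̄)(z_{t+1}−z̄) = 10.2276
Denominator Σ(z_t−z̄)² = 297.7960
r_1 = 10.2276 / 297.7960 = 0.034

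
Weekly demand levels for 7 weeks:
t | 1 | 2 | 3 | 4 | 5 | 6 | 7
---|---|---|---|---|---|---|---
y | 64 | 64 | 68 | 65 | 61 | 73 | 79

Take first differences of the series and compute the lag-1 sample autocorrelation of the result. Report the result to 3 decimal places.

-0.026

First differences Δy: 0, 4, -3, -4, 12, 6
Mean of differences = 2.5000
Numerator Σ(Δy_t−Δȳ)(Δy_{t+1}−Δȳ) = -4.7500
Denominator Σ(Δy_t−Δȳ)² = 183.5000
r_1(Δy) = -4.7500 / 183.5000 = -0.026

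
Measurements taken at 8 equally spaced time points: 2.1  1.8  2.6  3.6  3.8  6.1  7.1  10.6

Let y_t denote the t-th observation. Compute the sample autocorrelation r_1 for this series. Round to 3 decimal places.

Mean ȳ = (2.1 + 1.8 + 2.6 + 3.6 + 3.8 + 6.1 + 7.1 + 10.6)/8 = 4.7125
Σ(y_t−ȳ)(y_{t+1}−ȳ) = (7.6089) + (6.1527) + (2.3502) + (1.0152) + (-1.2661) + (3.3127) + (14.0564) = 33.2298
Denominator Σ(y_t−ȳ)² = 64.1288
r_1 = 33.2298 / 64.1288 = 0.518

0.518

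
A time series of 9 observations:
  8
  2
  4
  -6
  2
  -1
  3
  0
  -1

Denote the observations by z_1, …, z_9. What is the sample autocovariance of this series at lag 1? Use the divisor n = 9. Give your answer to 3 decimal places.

Mean z̄ = (8 + 2 + 4 − 6 + 2 − 1 + 3 + 0 − 1)/9 = 1.2222
Σ_{t=1}^{8}(z_t−z̄)(z_{t+1}−z̄) = -23.3827
γ_1 = -23.3827 / 9 = -2.598

-2.598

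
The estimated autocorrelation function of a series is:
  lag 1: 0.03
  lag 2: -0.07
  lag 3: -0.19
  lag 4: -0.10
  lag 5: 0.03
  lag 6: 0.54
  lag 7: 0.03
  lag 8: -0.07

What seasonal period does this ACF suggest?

The largest autocorrelation is r_6 = 0.54; the remaining lags stay at or below 0.03.
The dominant spike at lag 6 indicates a seasonal period of 6.

6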